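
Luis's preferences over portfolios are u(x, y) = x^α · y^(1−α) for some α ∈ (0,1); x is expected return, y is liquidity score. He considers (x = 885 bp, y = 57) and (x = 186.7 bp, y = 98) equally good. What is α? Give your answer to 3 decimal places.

Indifference: 885^α · 57^(1−α) = 186.7^α · 98^(1−α).
Taking logs: α·ln 885 + (1−α)·ln 57 = α·ln 186.7 + (1−α)·ln 98, i.e. α·1.556085 = (1−α)·0.541916.
So α/(1−α) = (0.541916)/(1.556085) = 0.348256, and α = 0.348256/1.348256 ≈ 0.258.

α ≈ 0.258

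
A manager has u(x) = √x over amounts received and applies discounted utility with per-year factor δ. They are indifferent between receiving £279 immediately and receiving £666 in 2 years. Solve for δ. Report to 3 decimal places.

Indifference means u(279) = δ^2 · u(666), so δ^2 = u(279)/u(666).
With u(x) = √x: δ^2 = √279/√666 = √(279/666) = 0.64724.
So δ = 0.64724^(1/2) ≈ 0.805.

δ ≈ 0.805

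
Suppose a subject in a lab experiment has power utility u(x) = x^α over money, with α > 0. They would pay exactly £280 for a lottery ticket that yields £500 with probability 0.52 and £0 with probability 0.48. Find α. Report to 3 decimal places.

α ≈ 1.128

The lottery's expected utility is 0.52·u(500) + 0.48·u(0) = 0.52·500^α (since u(0) = 0 for α > 0).
Indifference: 280^α = 0.52·500^α, so (280/500)^α = 0.52.
Take logs: α = ln 0.52 / ln(280/500) ≈ 1.12781.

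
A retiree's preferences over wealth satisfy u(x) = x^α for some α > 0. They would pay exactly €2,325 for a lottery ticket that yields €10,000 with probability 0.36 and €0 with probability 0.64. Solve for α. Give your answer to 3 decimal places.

α ≈ 0.700

EU(lottery) = 0.36·10000^α + 0.64·0 = 0.36·10000^α.
Indifference: 2325^α = 0.36·10000^α, so (2325/10000)^α = 0.36.
Take logs: α = ln 0.36 / ln(2325/10000) ≈ 0.70031.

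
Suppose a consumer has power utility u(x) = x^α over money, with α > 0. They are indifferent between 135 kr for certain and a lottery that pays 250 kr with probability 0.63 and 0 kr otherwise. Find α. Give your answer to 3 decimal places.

EU(lottery) = 0.63·250^α + 0.37·0 = 0.63·250^α.
Setting u(135) equal to that: 135^α = 0.63·250^α ⇒ (135/250)^α = 0.63.
Taking logs: α·ln(135/250) = ln(0.63), so α = -0.462035 / -0.616186 ≈ 0.750.

α ≈ 0.750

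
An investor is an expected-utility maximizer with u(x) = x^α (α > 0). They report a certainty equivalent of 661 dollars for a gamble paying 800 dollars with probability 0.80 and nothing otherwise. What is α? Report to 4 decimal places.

α ≈ 1.1692

The lottery's expected utility is 0.80·u(800) + 0.20·u(0) = 0.80·800^α (since u(0) = 0 for α > 0).
Setting u(661) equal to that: 661^α = 0.80·800^α ⇒ (661/800)^α = 0.80.
α = ln(0.80) / ln(661/800) = -0.2231436/-0.1908579 ≈ 1.1692.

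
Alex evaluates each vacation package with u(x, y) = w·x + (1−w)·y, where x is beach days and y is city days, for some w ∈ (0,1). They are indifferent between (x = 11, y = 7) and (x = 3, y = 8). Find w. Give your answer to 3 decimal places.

w = 0.111

Indifference: w·11 + (1−w)·7 = w·3 + (1−w)·8.
w·(11−3) = (1−w)·(8−7), i.e. w·8 = (1−w)·1.
Hence w = 1/(8+1) = 1/9 = 0.111.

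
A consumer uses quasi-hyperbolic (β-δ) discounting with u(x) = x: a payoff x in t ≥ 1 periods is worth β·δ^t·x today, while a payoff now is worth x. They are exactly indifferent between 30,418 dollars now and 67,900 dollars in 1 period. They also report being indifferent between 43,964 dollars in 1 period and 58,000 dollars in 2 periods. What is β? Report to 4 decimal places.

β ≈ 0.5910

Both payoffs in the second observation are in the future, so β drops out: δ^1·43964 = δ^2·58000 ⇒ δ = 43964/58000 = 0.75800.
The first indifference: 30418 = β·δ·67900, so β = 30418/(δ·67900) = 30418/(0.75800·67900) ≈ 0.5910.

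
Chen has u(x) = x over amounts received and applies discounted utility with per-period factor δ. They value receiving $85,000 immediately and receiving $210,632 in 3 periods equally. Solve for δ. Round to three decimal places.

δ ≈ 0.739

The payoff in 3 periods is discounted by δ^3, so u(85000) = δ^3·u(210632) and δ^3 = u(85000)/u(210632).
With u(x) = x: δ^3 = 85000/210632 = 0.40355.
Hence δ = (0.40355)^(1/3) = 0.73898.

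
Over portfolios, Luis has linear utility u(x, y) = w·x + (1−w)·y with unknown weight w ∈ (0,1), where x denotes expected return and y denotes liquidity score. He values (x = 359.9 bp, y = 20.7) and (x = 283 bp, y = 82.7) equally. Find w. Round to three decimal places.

Equating utilities: w·359.9 + (1−w)·20.7 = w·283 + (1−w)·82.7.
Collecting terms: w·76.9 = (1−w)·62.
The marginal rate of substitution is 62/76.9, so w = 62/(76.9+62) = 0.446.

w = 0.446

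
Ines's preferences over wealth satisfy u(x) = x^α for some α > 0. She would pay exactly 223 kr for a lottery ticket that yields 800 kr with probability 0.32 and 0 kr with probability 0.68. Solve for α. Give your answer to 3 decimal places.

α ≈ 0.892

The lottery's expected utility is 0.32·u(800) + 0.68·u(0) = 0.32·800^α (since u(0) = 0 for α > 0).
Setting u(223) equal to that: 223^α = 0.32·800^α ⇒ (223/800)^α = 0.32.
α = ln(0.32) / ln(223/800) = -1.139434/-1.277440 ≈ 0.892.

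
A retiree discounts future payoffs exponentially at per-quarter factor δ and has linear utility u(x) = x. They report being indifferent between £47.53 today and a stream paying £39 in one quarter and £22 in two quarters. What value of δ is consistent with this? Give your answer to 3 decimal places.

The stream is worth 39δ + 22δ² today, so 39δ + 22δ² = 47.53.
So 22δ² + 39δ − 47.53 = 0.
δ = (−39 + √(39² + 4·22·47.53)) / (2·22) = (−39 + √5703.64) / 44 ≈ 0.830.

δ ≈ 0.830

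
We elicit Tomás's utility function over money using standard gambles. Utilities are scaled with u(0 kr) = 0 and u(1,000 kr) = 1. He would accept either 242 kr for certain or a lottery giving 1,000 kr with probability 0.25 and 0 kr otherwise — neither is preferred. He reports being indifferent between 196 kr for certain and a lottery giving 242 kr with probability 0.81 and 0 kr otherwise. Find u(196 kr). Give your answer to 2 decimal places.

The first gamble pins u(242 kr): it must equal 0.25·1 + 0.75·0 = 0.25.
Chaining: u(196 kr) = 0.81·0.25 + 0.19·0.00 = 0.2025.

0.20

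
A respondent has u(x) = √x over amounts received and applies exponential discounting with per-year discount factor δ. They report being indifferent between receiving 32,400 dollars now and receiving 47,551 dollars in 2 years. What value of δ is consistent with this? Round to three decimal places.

The payoff in 2 years is discounted by δ^2, so u(32400) = δ^2·u(47551) and δ^2 = u(32400)/u(47551).
Since u(x) = √x, δ^2 = √(32400/47551) = 0.82545.
Taking the square root: δ = 0.82545^(1/2) ≈ 0.909.

δ ≈ 0.909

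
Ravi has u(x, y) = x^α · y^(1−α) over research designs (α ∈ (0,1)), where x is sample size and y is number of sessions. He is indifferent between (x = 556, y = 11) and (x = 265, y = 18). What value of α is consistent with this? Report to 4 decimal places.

Indifference: 556^α · 11^(1−α) = 265^α · 18^(1−α).
(556/265)^α = (18/11)^(1−α); take logs: α·ln(556/265) = (1−α)·ln(18/11), i.e. α·0.7410385 = (1−α)·0.4924765.
So α/(1−α) = (0.4924765)/(0.7410385) = 0.6645761, and α = 0.6645761/1.6645761 ≈ 0.3992.

α ≈ 0.3992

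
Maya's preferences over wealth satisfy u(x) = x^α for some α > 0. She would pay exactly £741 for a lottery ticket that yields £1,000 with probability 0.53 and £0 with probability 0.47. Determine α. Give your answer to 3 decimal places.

α ≈ 2.118

EU(lottery) = 0.53·1000^α + 0.47·0 = 0.53·1000^α.
Indifference: 741^α = 0.53·1000^α, so (741/1000)^α = 0.53.
α = ln(0.53) / ln(741/1000) = -0.634878/-0.299755 ≈ 2.118.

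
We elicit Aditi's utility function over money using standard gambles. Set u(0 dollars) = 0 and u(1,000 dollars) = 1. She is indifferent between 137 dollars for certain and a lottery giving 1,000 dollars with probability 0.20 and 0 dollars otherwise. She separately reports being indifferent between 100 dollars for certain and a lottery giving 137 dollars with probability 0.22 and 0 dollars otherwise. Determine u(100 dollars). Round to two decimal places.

0.04

First, u(137 dollars) = 0.20·u(1,000 dollars) + 0.80·u(0 dollars) = 0.20.
Chaining: u(100 dollars) = 0.22·0.20 + 0.78·0.00 = 0.0440.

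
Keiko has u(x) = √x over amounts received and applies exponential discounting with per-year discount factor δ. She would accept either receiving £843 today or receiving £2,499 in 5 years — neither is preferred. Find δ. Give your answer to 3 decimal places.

The payoff in 5 years is discounted by δ^5, so u(843) = δ^5·u(2499) and δ^5 = u(843)/u(2499).
Since u(x) = √x, δ^5 = √(843/2499) = 0.58081.
Taking the 5th root: δ = 0.58081^(1/5) ≈ 0.897.

δ ≈ 0.897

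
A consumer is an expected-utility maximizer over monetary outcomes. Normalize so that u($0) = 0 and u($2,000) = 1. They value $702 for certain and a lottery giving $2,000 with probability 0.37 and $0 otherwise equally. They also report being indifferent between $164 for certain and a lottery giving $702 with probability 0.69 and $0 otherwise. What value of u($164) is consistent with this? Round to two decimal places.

First, u($702) = 0.37·u($2,000) + 0.63·u($0) = 0.37.
Then u($164) = 0.69·u($702) + 0.31·u($0) = 0.69·0.37 + 0.31·0.00 = 0.2553.

0.26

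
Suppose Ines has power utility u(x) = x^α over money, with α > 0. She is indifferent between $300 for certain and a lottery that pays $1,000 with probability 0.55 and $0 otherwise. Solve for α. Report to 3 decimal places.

α ≈ 0.497

Since u(0) = 0, the lottery's EU is 0.55·1000^α.
Setting u(300) equal to that: 300^α = 0.55·1000^α ⇒ (300/1000)^α = 0.55.
α = ln(0.55) / ln(300/1000) = -0.597837/-1.203973 ≈ 0.497.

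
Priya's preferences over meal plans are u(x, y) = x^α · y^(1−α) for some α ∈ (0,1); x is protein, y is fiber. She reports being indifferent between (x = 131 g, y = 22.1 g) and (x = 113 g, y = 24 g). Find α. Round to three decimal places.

Set the two utilities equal: 131^α·22.1^(1−α) = 113^α·24^(1−α).
Rearrange to (131/113)^α = (24/22.1)^(1−α) and take logs: α·0.147810 = (1−α)·0.082476.
Thus α·(0.230286) = 0.082476, so α = 0.082476/0.230286 ≈ 0.358.

α ≈ 0.358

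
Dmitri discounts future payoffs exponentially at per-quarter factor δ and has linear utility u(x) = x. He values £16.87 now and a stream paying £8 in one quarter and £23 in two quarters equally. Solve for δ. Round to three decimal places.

Equating present values: 16.87 = 8δ + 23δ².
Rearranged: 23δ² + 8δ − 16.87 = 0.
By the quadratic formula (taking the positive root), δ = (−8 + √1616.04) / 46 ≈ 0.700.

δ ≈ 0.700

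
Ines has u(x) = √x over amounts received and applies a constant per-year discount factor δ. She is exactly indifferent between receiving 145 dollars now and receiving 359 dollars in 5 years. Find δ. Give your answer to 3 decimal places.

The payoff in 5 years is discounted by δ^5, so u(145) = δ^5·u(359) and δ^5 = u(145)/u(359).
Since u(x) = √x, δ^5 = √(145/359) = 0.63553.
Taking the 5th root: δ = 0.63553^(1/5) ≈ 0.913.

δ ≈ 0.913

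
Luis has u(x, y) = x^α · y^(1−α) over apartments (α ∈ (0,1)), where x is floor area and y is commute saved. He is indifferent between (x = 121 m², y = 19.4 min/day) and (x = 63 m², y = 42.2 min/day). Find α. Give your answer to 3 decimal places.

Indifference: 121^α · 19.4^(1−α) = 63^α · 42.2^(1−α).
(121/63)^α = (42.2/19.4)^(1−α); take logs: α·ln(121/63) = (1−α)·ln(42.2/19.4), i.e. α·0.652656 = (1−α)·0.777147.
Thus α·(1.429803) = 0.777147, so α = 0.777147/1.429803 ≈ 0.544.

α ≈ 0.544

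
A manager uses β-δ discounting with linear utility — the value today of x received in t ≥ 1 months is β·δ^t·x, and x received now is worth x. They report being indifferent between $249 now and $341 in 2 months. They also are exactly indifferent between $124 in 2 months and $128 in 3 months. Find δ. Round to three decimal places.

Both payoffs in the second observation are in the future, so β drops out: δ^2·124 = δ^3·128 ⇒ δ = 124/128 = 0.96875.

δ ≈ 0.969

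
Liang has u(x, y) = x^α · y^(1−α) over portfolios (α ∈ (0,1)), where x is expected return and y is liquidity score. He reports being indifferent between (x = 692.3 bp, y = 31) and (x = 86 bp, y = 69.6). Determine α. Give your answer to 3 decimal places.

α ≈ 0.279

The Cobb–Douglas utilities coincide, so 692.3^α·31^(1−α) = 86^α·69.6^(1−α).
Rearrange to (692.3/86)^α = (69.6/31)^(1−α) and take logs: α·2.085672 = (1−α)·0.808777.
Thus α·(2.894449) = 0.808777, so α = 0.808777/2.894449 ≈ 0.279.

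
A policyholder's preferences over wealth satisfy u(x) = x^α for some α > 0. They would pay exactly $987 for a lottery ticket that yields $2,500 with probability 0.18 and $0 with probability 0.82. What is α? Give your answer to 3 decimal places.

α ≈ 1.845

EU(lottery) = 0.18·2500^α + 0.82·0 = 0.18·2500^α.
Setting u(987) equal to that: 987^α = 0.18·2500^α ⇒ (987/2500)^α = 0.18.
α = ln(0.18) / ln(987/2500) = -1.714798/-0.929376 ≈ 1.845.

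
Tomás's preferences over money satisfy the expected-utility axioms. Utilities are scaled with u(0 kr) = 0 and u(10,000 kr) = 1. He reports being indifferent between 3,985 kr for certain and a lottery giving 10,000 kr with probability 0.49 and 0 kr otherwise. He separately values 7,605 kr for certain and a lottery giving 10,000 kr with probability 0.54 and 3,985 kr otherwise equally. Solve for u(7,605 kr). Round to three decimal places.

First, u(3,985 kr) = 0.49·u(10,000 kr) + 0.51·u(0 kr) = 0.49.
Chaining: u(7,605 kr) = 0.54·1.00 + 0.46·0.49 = 0.7654.

0.765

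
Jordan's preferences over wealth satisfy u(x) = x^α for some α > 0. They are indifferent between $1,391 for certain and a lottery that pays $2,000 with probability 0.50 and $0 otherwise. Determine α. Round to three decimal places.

The lottery's expected utility is 0.50·u(2000) + 0.50·u(0) = 0.50·2000^α (since u(0) = 0 for α > 0).
Indifference: 1391^α = 0.50·2000^α, so (1391/2000)^α = 0.50.
Take logs: α = ln 0.50 / ln(1391/2000) ≈ 1.90884.

α ≈ 1.909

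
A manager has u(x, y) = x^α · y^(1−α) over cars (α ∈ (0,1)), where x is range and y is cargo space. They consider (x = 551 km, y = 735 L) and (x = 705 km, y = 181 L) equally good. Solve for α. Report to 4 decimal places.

α ≈ 0.8504

Set the two utilities equal: 551^α·735^(1−α) = 705^α·181^(1−α).
(551/705)^α = (181/735)^(1−α); take logs: α·ln(551/705) = (1−α)·ln(181/735), i.e. α·-0.2464630 = (1−α)·-1.4013735.
With A = -0.2464630 and B = -1.4013735: α·A = (1−α)·B, so α = B/(A+B) = -1.4013735/-1.6478365 ≈ 0.8504.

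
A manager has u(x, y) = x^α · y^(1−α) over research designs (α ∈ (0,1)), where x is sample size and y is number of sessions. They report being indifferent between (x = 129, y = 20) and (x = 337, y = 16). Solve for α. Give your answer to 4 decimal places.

α ≈ 0.1886

Set the two utilities equal: 129^α·20^(1−α) = 337^α·16^(1−α).
(129/337)^α = (16/20)^(1−α); take logs: α·ln(129/337) = (1−α)·ln(16/20), i.e. α·-0.9602705 = (1−α)·-0.2231436.
With A = -0.9602705 and B = -0.2231436: α·A = (1−α)·B, so α = B/(A+B) = -0.2231436/-1.1834141 ≈ 0.1886.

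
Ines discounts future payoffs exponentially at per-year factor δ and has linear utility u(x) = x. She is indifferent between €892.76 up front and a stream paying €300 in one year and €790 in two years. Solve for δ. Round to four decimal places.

Equating present values: 892.76 = 300δ + 790δ².
Rearranged: 790δ² + 300δ − 892.76 = 0.
By the quadratic formula (taking the positive root), δ = (−300 + √2911121.60) / 1580 ≈ 0.8900.

δ ≈ 0.8900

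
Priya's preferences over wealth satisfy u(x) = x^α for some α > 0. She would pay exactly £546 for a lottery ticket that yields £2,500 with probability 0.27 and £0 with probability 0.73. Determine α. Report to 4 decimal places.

The lottery's expected utility is 0.27·u(2500) + 0.73·u(0) = 0.27·2500^α (since u(0) = 0 for α > 0).
Indifference: 546^α = 0.27·2500^α, so (546/2500)^α = 0.27.
Take logs: α = ln 0.27 / ln(546/2500) ≈ 0.860596.

α ≈ 0.8606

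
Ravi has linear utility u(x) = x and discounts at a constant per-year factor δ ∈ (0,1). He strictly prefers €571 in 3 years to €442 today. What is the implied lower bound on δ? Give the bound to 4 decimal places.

δ > 0.9182

Comparing present values: 442 < δ^3·571.
Hence δ^3 > 442/571 = 0.77408, and x ↦ x^(1/3) is increasing on (0,∞).
δ > 0.77408^(1/3) = 0.9182.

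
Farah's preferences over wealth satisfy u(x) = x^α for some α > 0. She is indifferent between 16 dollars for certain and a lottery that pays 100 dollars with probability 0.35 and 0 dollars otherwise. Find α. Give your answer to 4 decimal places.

α ≈ 0.5729

Since u(0) = 0, the lottery's EU is 0.35·100^α.
Equating: 16^α = 0.35·100^α, i.e. 0.1600^α = 0.35.
α = ln(0.35) / ln(16/100) = -1.0498221/-1.8325815 ≈ 0.5729.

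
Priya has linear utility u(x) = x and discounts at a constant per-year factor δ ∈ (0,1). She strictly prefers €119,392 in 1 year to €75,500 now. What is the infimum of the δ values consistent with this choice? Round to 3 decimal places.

The preference means 75500 < δ·119392.
So δ > 75500/119392 = 0.63237.

δ > 0.632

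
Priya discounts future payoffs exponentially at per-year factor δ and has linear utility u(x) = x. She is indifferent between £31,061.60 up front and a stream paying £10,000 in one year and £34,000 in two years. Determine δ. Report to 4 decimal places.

The stream is worth 10000δ + 34000δ² today, so 10000δ + 34000δ² = 31061.60.
So 34000δ² + 10000δ − 31061.60 = 0.
By the quadratic formula (taking the positive root), δ = (−10000 + √4324377600.00) / 68000 ≈ 0.8200.

δ ≈ 0.8200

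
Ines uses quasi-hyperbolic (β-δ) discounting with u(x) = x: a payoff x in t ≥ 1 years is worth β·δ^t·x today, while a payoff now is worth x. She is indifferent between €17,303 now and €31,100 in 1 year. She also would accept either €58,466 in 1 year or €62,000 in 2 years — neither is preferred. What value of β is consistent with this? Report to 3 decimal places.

The second indifference involves only future payoffs, so β cancels: β·δ^1·58466 = β·δ^2·62000, giving δ = 58466/62000 = 0.94300.
The first indifference: 17303 = β·δ·31100, so β = 17303/(δ·31100) = 17303/(0.94300·31100) ≈ 0.590.

β ≈ 0.590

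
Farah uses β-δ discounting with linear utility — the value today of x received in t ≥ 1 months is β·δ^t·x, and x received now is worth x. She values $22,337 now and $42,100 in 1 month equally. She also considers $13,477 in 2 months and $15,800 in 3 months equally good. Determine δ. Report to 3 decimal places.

δ ≈ 0.853

From the later pair, β·δ^2·13477 = β·δ^3·15800; dividing through, δ = 13477/15800 = 0.85297.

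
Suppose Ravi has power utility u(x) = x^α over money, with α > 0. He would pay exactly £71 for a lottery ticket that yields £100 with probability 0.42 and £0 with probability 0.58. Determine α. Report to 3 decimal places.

α ≈ 2.533

The lottery's expected utility is 0.42·u(100) + 0.58·u(0) = 0.42·100^α (since u(0) = 0 for α > 0).
Indifference: 71^α = 0.42·100^α, so (71/100)^α = 0.42.
Take logs: α = ln 0.42 / ln(71/100) ≈ 2.53292.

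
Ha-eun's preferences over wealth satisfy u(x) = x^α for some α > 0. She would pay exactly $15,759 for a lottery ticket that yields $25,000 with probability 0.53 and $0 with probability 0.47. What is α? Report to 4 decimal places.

The lottery's expected utility is 0.53·u(25000) + 0.47·u(0) = 0.53·25000^α (since u(0) = 0 for α > 0).
Indifference: 15759^α = 0.53·25000^α, so (15759/25000)^α = 0.53.
Take logs: α = ln 0.53 / ln(15759/25000) ≈ 1.375791.

α ≈ 1.3758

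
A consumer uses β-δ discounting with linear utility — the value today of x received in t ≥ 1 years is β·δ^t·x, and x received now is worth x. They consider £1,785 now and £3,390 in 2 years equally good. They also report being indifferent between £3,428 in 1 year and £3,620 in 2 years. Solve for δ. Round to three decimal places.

From the later pair, β·δ^1·3428 = β·δ^2·3620; dividing through, δ = 3428/3620 = 0.94696.

δ ≈ 0.947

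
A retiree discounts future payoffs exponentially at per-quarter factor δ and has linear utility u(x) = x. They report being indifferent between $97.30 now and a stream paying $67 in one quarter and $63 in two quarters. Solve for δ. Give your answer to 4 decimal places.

Present value of the stream is 67·δ + 63·δ². Indifference gives 67δ + 63δ² = 97.30.
That is, 63δ² + 67δ − 97.30 = 0, a quadratic in δ.
By the quadratic formula (taking the positive root), δ = (−67 + √29008.60) / 126 ≈ 0.8200.

δ ≈ 0.8200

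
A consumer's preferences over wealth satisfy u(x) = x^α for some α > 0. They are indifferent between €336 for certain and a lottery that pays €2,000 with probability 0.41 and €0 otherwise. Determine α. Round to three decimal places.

Since u(0) = 0, the lottery's EU is 0.41·2000^α.
Indifference: 336^α = 0.41·2000^α, so (336/2000)^α = 0.41.
Taking logs: α·ln(336/2000) = ln(0.41), so α = -0.891598 / -1.783791 ≈ 0.500.

α ≈ 0.500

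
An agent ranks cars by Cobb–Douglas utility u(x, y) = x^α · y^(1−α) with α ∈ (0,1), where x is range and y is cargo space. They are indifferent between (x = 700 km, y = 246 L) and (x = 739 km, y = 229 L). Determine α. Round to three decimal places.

Indifference: 700^α · 246^(1−α) = 739^α · 229^(1−α).
Taking logs: α·ln 700 + (1−α)·ln 246 = α·ln 739 + (1−α)·ln 229, i.e. α·-0.054218 = (1−α)·-0.071610.
Thus α·(-0.125828) = -0.071610, so α = -0.071610/-0.125828 ≈ 0.569.

α ≈ 0.569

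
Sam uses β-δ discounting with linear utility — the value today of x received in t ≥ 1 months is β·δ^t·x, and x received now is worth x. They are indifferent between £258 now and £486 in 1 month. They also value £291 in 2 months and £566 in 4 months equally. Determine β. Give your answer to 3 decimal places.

β ≈ 0.740

From the later pair, β·δ^2·291 = β·δ^4·566; dividing through, δ^2 = 291/566 = 0.51413, so δ = 0.71703.
The first indifference: 258 = β·δ·486, so β = 258/(δ·486) = 258/(0.71703·486) ≈ 0.740.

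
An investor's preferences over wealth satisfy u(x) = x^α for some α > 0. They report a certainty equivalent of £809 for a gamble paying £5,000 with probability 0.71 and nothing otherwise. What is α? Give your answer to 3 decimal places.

Since u(0) = 0, the lottery's EU is 0.71·5000^α.
Equating: 809^α = 0.71·5000^α, i.e. 0.1618^α = 0.71.
α = ln(0.71) / ln(809/5000) = -0.342490/-1.821394 ≈ 0.188.

α ≈ 0.188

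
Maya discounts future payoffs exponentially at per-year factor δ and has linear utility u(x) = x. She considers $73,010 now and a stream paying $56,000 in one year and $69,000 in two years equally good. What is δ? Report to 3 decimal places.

The stream is worth 56000δ + 69000δ² today, so 56000δ + 69000δ² = 73010.
That is, 69000δ² + 56000δ − 73010 = 0, a quadratic in δ.
The positive root is δ = [−56000 + √(56000² + 4·69000·73010)] / (2·69000) = (−56000 + 152600.000)/138000 ≈ 0.700.

δ ≈ 0.700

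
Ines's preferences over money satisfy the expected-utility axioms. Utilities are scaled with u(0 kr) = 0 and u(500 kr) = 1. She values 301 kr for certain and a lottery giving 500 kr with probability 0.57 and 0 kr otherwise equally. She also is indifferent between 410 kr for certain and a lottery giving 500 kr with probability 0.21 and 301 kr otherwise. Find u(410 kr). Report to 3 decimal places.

First, u(301 kr) = 0.57·u(500 kr) + 0.43·u(0 kr) = 0.57.
The second indifference gives u(410 kr) = 0.21·u(500 kr) + 0.79·u(301 kr) = 0.21·1.00 + 0.79·0.57 = 0.6603.

0.660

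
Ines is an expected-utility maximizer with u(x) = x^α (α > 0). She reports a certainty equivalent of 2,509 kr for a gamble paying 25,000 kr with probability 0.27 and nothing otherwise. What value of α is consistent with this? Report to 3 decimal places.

Since u(0) = 0, the lottery's EU is 0.27·25000^α.
Setting u(2509) equal to that: 2509^α = 0.27·25000^α ⇒ (2509/25000)^α = 0.27.
α = ln(0.27) / ln(2509/25000) = -1.309333/-2.298992 ≈ 0.570.

α ≈ 0.570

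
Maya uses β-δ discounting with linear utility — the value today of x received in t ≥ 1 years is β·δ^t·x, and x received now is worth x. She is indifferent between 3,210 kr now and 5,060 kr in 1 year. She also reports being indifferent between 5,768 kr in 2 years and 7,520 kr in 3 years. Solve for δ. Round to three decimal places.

From the later pair, β·δ^2·5768 = β·δ^3·7520; dividing through, δ = 5768/7520 = 0.76702.

δ ≈ 0.767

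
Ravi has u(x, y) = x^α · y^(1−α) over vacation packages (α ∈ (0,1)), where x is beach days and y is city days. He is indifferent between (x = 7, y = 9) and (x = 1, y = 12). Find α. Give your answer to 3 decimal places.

α ≈ 0.129

Set the two utilities equal: 7^α·9^(1−α) = 1^α·12^(1−α).
Rearrange to (7/1)^α = (12/9)^(1−α) and take logs: α·1.945910 = (1−α)·0.287682.
Thus α·(2.233592) = 0.287682, so α = 0.287682/2.233592 ≈ 0.129.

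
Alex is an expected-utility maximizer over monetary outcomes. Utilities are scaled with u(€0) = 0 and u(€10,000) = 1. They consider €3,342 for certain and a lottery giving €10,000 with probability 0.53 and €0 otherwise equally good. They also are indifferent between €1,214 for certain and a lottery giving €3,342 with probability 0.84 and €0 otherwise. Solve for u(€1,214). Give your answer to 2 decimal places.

The first gamble pins u(€3,342): it must equal 0.53·1 + 0.47·0 = 0.53.
The second indifference gives u(€1,214) = 0.84·u(€3,342) + 0.16·u(€0) = 0.84·0.53 + 0.16·0.00 = 0.4452.

0.45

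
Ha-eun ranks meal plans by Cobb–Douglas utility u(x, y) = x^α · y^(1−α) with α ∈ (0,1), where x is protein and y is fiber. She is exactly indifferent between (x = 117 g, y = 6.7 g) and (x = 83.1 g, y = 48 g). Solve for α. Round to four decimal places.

α ≈ 0.8520

Indifference: 117^α · 6.7^(1−α) = 83.1^α · 48^(1−α).
Taking logs: α·ln 117 + (1−α)·ln 6.7 = α·ln 83.1 + (1−α)·ln 48, i.e. α·0.3421292 = (1−α)·1.9690935.
Thus α·(2.3112227) = 1.9690935, so α = 1.9690935/2.3112227 ≈ 0.8520.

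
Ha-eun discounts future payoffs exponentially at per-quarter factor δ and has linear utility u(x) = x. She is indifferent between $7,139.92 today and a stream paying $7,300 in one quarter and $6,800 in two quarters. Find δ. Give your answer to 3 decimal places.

δ ≈ 0.620

Present value of the stream is 7300·δ + 6800·δ². Indifference gives 7300δ + 6800δ² = 7139.92.
Rearranged: 6800δ² + 7300δ − 7139.92 = 0.
By the quadratic formula (taking the positive root), δ = (−7300 + √247495824.00) / 13600 ≈ 0.620.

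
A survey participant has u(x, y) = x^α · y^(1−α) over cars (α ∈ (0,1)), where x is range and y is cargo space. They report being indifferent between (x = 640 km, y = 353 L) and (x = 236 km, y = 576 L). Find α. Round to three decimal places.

The Cobb–Douglas utilities coincide, so 640^α·353^(1−α) = 236^α·576^(1−α).
(640/236)^α = (576/353)^(1−α); take logs: α·ln(640/236) = (1−α)·ln(576/353), i.e. α·0.997636 = (1−α)·0.489640.
So α/(1−α) = (0.489640)/(0.997636) = 0.490800, and α = 0.490800/1.490800 ≈ 0.329.

α ≈ 0.329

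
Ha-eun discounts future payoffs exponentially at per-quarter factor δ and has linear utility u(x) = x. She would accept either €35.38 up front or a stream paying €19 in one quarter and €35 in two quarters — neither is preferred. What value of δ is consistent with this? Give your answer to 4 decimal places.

Present value of the stream is 19·δ + 35·δ². Indifference gives 19δ + 35δ² = 35.38.
Rearranged: 35δ² + 19δ − 35.38 = 0.
δ = (−19 + √(19² + 4·35·35.38)) / (2·35) = (−19 + √5314.20) / 70 ≈ 0.7700.

δ ≈ 0.7700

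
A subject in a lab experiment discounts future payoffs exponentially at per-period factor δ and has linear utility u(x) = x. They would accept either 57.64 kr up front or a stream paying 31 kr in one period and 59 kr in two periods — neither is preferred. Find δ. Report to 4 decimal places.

The stream is worth 31δ + 59δ² today, so 31δ + 59δ² = 57.64.
Rearranged: 59δ² + 31δ − 57.64 = 0.
δ = (−31 + √(31² + 4·59·57.64)) / (2·59) = (−31 + √14564.04) / 118 ≈ 0.7600.

δ ≈ 0.7600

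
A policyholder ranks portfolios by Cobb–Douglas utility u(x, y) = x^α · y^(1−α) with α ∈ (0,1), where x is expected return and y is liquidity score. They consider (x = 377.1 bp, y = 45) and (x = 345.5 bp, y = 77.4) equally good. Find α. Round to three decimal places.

The Cobb–Douglas utilities coincide, so 377.1^α·45^(1−α) = 345.5^α·77.4^(1−α).
Taking logs: α·ln 377.1 + (1−α)·ln 45 = α·ln 345.5 + (1−α)·ln 77.4, i.e. α·0.087518 = (1−α)·0.542324.
With A = 0.087518 and B = 0.542324: α·A = (1−α)·B, so α = B/(A+B) = 0.542324/0.629842 ≈ 0.861.

α ≈ 0.861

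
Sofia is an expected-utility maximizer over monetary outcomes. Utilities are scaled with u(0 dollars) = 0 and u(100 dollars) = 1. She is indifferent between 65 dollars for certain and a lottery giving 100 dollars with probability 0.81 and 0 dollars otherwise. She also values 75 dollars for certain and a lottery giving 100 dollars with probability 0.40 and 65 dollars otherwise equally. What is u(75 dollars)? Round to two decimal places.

From the first indifference, u(65 dollars) = 0.81·u(100 dollars) + 0.19·u(0 dollars) = 0.81·1 + 0.19·0 = 0.81.
The second indifference gives u(75 dollars) = 0.40·u(100 dollars) + 0.60·u(65 dollars) = 0.40·1.00 + 0.60·0.81 = 0.8860.

0.89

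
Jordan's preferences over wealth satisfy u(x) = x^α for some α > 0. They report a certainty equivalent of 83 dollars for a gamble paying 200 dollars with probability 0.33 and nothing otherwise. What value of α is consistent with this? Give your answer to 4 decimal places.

α ≈ 1.2606

EU(lottery) = 0.33·200^α + 0.67·0 = 0.33·200^α.
Setting u(83) equal to that: 83^α = 0.33·200^α ⇒ (83/200)^α = 0.33.
Taking logs: α·ln(83/200) = ln(0.33), so α = -1.1086626 / -0.8794768 ≈ 1.2606.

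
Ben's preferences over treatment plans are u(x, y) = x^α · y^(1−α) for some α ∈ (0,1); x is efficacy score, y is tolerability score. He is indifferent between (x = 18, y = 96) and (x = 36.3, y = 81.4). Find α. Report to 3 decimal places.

Set the two utilities equal: 18^α·96^(1−α) = 36.3^α·81.4^(1−α).
Rearrange to (18/36.3)^α = (81.4/96)^(1−α) and take logs: α·-0.701446 = (1−α)·-0.164973.
So α/(1−α) = (-0.164973)/(-0.701446) = 0.235190, and α = 0.235190/1.235190 ≈ 0.190.

α ≈ 0.190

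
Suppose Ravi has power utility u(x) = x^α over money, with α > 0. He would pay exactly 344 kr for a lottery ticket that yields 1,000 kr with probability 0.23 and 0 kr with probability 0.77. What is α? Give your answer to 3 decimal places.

α ≈ 1.377

The lottery's expected utility is 0.23·u(1000) + 0.77·u(0) = 0.23·1000^α (since u(0) = 0 for α > 0).
Setting u(344) equal to that: 344^α = 0.23·1000^α ⇒ (344/1000)^α = 0.23.
Take logs: α = ln 0.23 / ln(344/1000) ≈ 1.37724.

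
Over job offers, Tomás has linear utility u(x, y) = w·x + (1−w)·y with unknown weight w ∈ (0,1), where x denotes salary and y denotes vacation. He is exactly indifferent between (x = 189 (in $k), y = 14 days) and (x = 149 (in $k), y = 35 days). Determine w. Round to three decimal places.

Equating utilities: w·189 + (1−w)·14 = w·149 + (1−w)·35.
Rearranging, 40·w − 21·(1−w) = 0.
Hence w = 21/(40+21) = 21/61 = 0.344.

w = 0.344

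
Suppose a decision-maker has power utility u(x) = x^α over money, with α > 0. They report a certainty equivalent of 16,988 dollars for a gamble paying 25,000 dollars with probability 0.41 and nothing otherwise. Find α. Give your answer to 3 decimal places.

Since u(0) = 0, the lottery's EU is 0.41·25000^α.
Equating: 16988^α = 0.41·25000^α, i.e. 0.6795^α = 0.41.
Taking logs: α·ln(16988/25000) = ln(0.41), so α = -0.891598 / -0.386369 ≈ 2.308.

α ≈ 2.308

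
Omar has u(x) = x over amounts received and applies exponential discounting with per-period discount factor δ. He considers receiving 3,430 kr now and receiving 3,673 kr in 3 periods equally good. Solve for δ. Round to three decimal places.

Indifference means u(3430) = δ^3 · u(3673), so δ^3 = u(3430)/u(3673).
With u(x) = x: δ^3 = 3430/3673 = 0.93384.
Hence δ = (0.93384)^(1/3) = 0.97744.

δ ≈ 0.977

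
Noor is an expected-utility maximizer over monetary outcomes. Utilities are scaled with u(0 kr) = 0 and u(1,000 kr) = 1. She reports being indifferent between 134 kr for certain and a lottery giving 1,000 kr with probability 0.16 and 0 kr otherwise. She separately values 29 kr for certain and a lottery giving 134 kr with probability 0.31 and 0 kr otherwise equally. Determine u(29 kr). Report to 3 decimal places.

From the first indifference, u(134 kr) = 0.16·u(1,000 kr) + 0.84·u(0 kr) = 0.16·1 + 0.84·0 = 0.16.
The second indifference gives u(29 kr) = 0.31·u(134 kr) + 0.69·u(0 kr) = 0.31·0.16 + 0.69·0.00 = 0.0496.

0.050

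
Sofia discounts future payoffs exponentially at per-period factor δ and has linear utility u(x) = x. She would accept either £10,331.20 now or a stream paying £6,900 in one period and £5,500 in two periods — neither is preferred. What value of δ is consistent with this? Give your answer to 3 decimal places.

δ ≈ 0.880

The stream is worth 6900δ + 5500δ² today, so 6900δ + 5500δ² = 10331.20.
So 5500δ² + 6900δ − 10331.20 = 0.
δ = (−6900 + √(6900² + 4·5500·10331.20)) / (2·5500) = (−6900 + √274896400.00) / 11000 ≈ 0.880.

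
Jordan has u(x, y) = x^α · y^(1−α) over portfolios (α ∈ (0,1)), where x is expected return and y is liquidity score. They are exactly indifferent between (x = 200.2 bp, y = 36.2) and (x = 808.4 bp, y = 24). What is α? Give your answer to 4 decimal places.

α ≈ 0.2275

Indifference: 200.2^α · 36.2^(1−α) = 808.4^α · 24^(1−α).
(200.2/808.4)^α = (24/36.2)^(1−α); take logs: α·ln(200.2/808.4) = (1−α)·ln(24/36.2), i.e. α·-1.3957401 = (1−α)·-0.4110053.
Thus α·(-1.8067454) = -0.4110053, so α = -0.4110053/-1.8067454 ≈ 0.2275.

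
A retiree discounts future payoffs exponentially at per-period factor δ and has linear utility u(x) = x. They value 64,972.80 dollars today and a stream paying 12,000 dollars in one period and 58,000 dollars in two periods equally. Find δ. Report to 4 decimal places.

Present value of the stream is 12000·δ + 58000·δ². Indifference gives 12000δ + 58000δ² = 64972.80.
Rearranged: 58000δ² + 12000δ − 64972.80 = 0.
The positive root is δ = [−12000 + √(12000² + 4·58000·64972.80)] / (2·58000) = (−12000 + 123360.000)/116000 ≈ 0.9600.

δ ≈ 0.9600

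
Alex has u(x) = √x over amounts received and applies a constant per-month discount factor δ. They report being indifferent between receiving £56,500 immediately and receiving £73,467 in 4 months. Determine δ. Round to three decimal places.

δ ≈ 0.968

The payoff in 4 months is discounted by δ^4, so u(56500) = δ^4·u(73467) and δ^4 = u(56500)/u(73467).
Since u(x) = √x, δ^4 = √(56500/73467) = 0.87696.
So δ = 0.87696^(1/4) ≈ 0.968.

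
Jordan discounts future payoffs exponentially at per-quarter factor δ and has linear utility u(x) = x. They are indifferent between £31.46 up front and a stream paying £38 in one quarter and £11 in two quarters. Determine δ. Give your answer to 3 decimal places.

The stream is worth 38δ + 11δ² today, so 38δ + 11δ² = 31.46.
That is, 11δ² + 38δ − 31.46 = 0, a quadratic in δ.
By the quadratic formula (taking the positive root), δ = (−38 + √2828.24) / 22 ≈ 0.690.

δ ≈ 0.690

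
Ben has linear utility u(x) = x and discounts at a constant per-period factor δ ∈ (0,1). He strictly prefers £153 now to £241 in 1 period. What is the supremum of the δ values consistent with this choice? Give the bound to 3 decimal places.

Comparing present values: 153 > δ·241.
Dividing through by 241 gives δ < 0.63485.

δ < 0.635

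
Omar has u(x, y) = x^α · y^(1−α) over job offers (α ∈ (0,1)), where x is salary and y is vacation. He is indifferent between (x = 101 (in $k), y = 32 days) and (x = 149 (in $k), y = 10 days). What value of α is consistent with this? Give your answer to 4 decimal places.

Indifference: 101^α · 32^(1−α) = 149^α · 10^(1−α).
Rearrange to (101/149)^α = (10/32)^(1−α) and take logs: α·-0.3888258 = (1−α)·-1.1631508.
With A = -0.3888258 and B = -1.1631508: α·A = (1−α)·B, so α = B/(A+B) = -1.1631508/-1.5519766 ≈ 0.7495.

α ≈ 0.7495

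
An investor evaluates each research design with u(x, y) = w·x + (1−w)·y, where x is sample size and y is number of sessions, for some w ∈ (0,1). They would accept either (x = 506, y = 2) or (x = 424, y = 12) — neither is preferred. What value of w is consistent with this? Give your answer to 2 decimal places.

Indifference: w·506 + (1−w)·2 = w·424 + (1−w)·12.
Collecting terms: w·82 = (1−w)·10.
Hence w = 10/(82+10) = 10/92 = 0.11.

w = 0.11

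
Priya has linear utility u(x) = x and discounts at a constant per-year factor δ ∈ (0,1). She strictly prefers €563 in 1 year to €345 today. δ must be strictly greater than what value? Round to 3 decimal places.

δ > 0.613

Under u(x) = x this choice says 345 < δ·563.
So δ > 345/563 = 0.61279.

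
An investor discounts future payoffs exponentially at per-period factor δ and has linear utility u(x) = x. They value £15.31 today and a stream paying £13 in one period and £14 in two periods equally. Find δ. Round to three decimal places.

δ ≈ 0.680

The stream is worth 13δ + 14δ² today, so 13δ + 14δ² = 15.31.
That is, 14δ² + 13δ − 15.31 = 0, a quadratic in δ.
By the quadratic formula (taking the positive root), δ = (−13 + √1026.36) / 28 ≈ 0.680.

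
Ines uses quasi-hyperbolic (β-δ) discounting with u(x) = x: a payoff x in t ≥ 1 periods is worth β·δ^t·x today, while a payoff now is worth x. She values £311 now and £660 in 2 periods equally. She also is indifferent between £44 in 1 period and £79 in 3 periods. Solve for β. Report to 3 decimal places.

β ≈ 0.846

The second indifference involves only future payoffs, so β cancels: β·δ^1·44 = β·δ^3·79, giving δ^2 = 44/79 = 0.55696, so δ = 0.74630.
Now use the now-vs-future pair: 311 = β·δ^2·660 gives β = 311/(0.55696·660) ≈ 0.846.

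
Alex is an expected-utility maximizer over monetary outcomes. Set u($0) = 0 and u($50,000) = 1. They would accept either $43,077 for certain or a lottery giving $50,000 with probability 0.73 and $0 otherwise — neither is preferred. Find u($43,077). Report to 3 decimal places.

The indifference gives u($43,077) = 0.73·u($50,000) + 0.27·u($0) = 0.73·1 + 0.27·0 = 0.73.

0.730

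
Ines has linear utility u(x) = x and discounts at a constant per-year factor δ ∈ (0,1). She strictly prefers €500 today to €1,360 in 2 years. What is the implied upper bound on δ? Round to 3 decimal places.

Under u(x) = x this choice says 500 > δ^2·1360.
Dividing by 1360: δ^2 < 0.36765. Both sides are positive, so the square root keeps the direction.
δ < 0.36765^(1/2) = 0.606.

δ < 0.606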